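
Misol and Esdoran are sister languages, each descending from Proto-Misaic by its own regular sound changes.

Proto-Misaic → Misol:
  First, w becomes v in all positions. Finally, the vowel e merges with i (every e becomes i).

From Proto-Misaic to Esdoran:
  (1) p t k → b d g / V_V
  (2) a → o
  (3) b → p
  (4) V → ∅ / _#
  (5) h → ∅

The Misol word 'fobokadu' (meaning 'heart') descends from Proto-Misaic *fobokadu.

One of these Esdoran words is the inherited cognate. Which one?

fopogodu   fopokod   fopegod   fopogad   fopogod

fopogod

Esdoran: *fobokadu > fobogadu > fobogodu > fopogodu > fopogod  (by intervocalic voicing, vowel merger, unconditioned shift, apocope)
Only 'fopogod' matches the regular Esdoran development of *fobokadu.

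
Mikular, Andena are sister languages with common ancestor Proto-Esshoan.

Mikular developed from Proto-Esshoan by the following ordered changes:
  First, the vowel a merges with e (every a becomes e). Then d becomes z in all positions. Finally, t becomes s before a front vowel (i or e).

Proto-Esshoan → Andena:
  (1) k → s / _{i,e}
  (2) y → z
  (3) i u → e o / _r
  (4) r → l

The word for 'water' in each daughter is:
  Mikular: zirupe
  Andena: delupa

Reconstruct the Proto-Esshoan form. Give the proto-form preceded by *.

Position 1: Mikular has z, Andena has d. Andena preserves d here (none of its changes turn any other segment into d), so the proto-segment is *d.
Position 6: Mikular has e, Andena has a. Andena preserves a here (none of its changes turn any other segment into a), so the proto-segment is *a.
Verify the candidate proto-form against each daughter:
Mikular: *dirupa
  dirupa → dirupe   [vowel merger]
  dirupe → zirupe   [unconditioned shift]
  zirupe (rule 3 does not apply)
  giving Mikular zirupe.
Andena: *dirupa > derupa > delupa  (by pre-rhotic lowering, unconditioned shift)
Only *dirupa yields all of Mikular zirupe, Andena delupa.

*dirupa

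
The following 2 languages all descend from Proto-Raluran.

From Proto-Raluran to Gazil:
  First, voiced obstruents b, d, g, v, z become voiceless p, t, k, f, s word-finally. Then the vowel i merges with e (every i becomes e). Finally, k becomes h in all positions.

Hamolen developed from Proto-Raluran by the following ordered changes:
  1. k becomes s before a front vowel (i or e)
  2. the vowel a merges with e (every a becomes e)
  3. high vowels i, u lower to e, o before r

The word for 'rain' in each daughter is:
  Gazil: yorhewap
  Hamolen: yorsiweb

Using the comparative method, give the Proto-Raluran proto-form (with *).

*yorkiwab

Position 7: Gazil has a, Hamolen has e. Gazil preserves a here (none of its changes turn any other segment into a), so the proto-segment is *a.
Position 5: Gazil has e, Hamolen has i. Hamolen preserves i here (none of its changes turn any other segment into i), so the proto-segment is *i.
Position 4: Gazil has h, Hamolen has s. Taking the neighbouring segments as reconstructed: Gazil h could go back to *k or *h; Hamolen s could go back to *k or *s — the one source consistent with every daughter is *k.
Verify the candidate proto-form against each daughter:
Gazil: start from *yorkiwab.
  rule 1 (final devoicing): yorkiwab → yorkiwap
  rule 2 (vowel merger): yorkiwap → yorkewap
  rule 3 (unconditioned shift): yorkewap → yorhewap
  ⇒ Gazil yorhewap
Hamolen: *yorkiwab > yorsiwab > yorsiweb  (by palatalisation, vowel merger)
*yorkiwab is the unique common source.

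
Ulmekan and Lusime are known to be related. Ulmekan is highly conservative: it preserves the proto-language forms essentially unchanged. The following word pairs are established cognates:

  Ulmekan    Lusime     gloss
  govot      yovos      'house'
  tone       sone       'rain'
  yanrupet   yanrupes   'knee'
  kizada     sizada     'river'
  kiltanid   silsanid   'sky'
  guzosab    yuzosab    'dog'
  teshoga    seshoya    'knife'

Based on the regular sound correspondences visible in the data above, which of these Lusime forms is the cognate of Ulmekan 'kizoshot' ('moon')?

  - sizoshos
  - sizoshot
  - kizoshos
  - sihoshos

kizada ~ sizada, kiltanid ~ silsanid — Ulmekan k corresponds to Lusime s word-initially before a front vowel.
govot ~ yovos, yanrupet ~ yanrupes — Ulmekan t corresponds to Lusime s word-finally.
Applying these to Ulmekan 'kizoshot':
  kizoshot → sizoshot   (k→s word-initially before a front vowel)
  sizoshot → sizoshos   (t→s word-finally)
So the Lusime cognate is 'sizoshos'.

sizoshos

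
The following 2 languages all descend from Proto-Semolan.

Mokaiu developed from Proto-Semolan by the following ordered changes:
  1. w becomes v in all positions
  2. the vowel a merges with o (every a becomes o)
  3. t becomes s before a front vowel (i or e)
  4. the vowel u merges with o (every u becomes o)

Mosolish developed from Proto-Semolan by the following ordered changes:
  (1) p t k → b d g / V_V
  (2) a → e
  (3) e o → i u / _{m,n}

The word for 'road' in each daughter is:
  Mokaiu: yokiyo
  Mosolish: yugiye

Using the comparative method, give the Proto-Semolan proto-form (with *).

Position 2: Mokaiu has o, Mosolish has u. Taking the neighbouring segments as reconstructed: Mokaiu o could go back to *a or *o or *u; Mosolish u can only go back to *u — the one source consistent with every daughter is *u.
Position 6: Mokaiu has o, Mosolish has e. Taking the neighbouring segments as reconstructed: Mokaiu o could go back to *a or *o or *u; Mosolish e could go back to *a or *e — the one source consistent with every daughter is *a.
Position 3: Mokaiu has k, Mosolish has g. Mokaiu preserves k here (none of its changes turn any other segment into k), so the proto-segment is *k.
Continuing position by position gives *yukiya; check it forward:
Mokaiu: *yukiya
  yukiya (rule 1 does not apply)
  yukiya → yukiyo   [vowel merger]
  yukiyo (rule 3 does not apply)
  yukiyo → yokiyo   [vowel merger]
  giving Mokaiu yokiyo.
Mosolish: start from *yukiya.
  rule 1 (intervocalic voicing): yukiya → yugiya
  rule 2 (vowel merger): yugiya → yugiye
  rule 3: no change — yugiye
  ⇒ Mosolish yugiye
*yukiya is the unique common source.

*yukiya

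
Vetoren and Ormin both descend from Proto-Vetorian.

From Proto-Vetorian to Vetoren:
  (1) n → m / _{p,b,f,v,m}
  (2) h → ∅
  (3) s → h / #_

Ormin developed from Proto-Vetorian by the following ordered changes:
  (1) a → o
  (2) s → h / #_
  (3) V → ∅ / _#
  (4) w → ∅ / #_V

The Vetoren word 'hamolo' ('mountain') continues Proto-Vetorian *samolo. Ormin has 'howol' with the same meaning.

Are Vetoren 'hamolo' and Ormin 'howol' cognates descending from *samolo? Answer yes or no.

no

Derive the expected Ormin reflex of *samolo:
Ormin: start from *samolo.
  rule 1 (vowel merger): samolo → somolo
  rule 2 (debuccalisation): somolo → homolo
  rule 3 (apocope): homolo → homol
  rule 4: no change — homol
  ⇒ Ormin homol
The regular Ormin reflex would be 'homol', but the attested form is 'howol'. The correspondence is irregular, so they are not cognates (the Ormin form has a different source).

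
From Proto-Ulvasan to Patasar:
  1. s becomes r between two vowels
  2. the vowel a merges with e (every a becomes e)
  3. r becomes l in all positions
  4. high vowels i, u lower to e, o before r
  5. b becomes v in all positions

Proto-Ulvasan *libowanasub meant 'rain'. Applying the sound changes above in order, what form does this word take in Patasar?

livoweneluv

Patasar: start from *libowanasub.
  rule 1 (rhotacism): libowanasub → libowanarub
  rule 2 (vowel merger): libowanarub → libowenerub
  rule 3 (unconditioned shift): libowenerub → libowenelub
  rule 4: no change — libowenelub
  rule 5 (unconditioned shift): libowenelub → livoweneluv
  ⇒ Patasar livoweneluv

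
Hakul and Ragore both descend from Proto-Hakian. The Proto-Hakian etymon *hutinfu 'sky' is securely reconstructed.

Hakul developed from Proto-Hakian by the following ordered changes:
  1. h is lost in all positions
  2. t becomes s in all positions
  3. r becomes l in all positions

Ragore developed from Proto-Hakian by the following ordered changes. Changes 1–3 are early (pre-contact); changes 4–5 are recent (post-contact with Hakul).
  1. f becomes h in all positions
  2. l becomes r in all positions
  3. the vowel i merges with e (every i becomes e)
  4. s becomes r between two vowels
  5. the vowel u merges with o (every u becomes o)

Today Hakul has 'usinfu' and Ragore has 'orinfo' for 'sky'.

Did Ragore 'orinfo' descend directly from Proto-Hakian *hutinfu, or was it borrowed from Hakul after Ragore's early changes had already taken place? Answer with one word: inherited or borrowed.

If inherited, *hutinfu would pass through all of Ragore's changes:
Ragore: start from *hutinfu.
  rule 1 (unconditioned shift): hutinfu → hutinhu
  rule 2: no change — hutinhu
  rule 3 (vowel merger): hutinhu → hutenhu
  rule 4: no change — hutenhu
  rule 5 (vowel merger): hutenhu → hotenho
  ⇒ Ragore hotenho
If borrowed from Hakul 'usinfu' after the early changes, it would undergo only the recent ones:
  rule 4 (rhotacism): usinfu → urinfu
  rule 5 (vowel merger): urinfu → orinfo
  ⇒ as a loan: orinfo
Ragore 'orinfo' matches the loan outcome 'orinfo', not the inherited 'hotenho' — it skipped the early Ragore changes, so it was borrowed from Hakul.

borrowed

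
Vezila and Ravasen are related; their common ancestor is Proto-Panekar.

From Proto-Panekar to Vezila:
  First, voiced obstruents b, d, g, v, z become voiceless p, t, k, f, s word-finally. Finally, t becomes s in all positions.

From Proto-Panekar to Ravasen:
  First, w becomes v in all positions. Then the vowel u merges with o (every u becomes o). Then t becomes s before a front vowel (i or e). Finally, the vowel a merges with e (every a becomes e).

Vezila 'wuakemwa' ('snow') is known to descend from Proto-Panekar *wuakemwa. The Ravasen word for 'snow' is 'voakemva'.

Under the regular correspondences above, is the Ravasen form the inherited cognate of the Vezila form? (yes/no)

no

Derive the expected Ravasen reflex of *wuakemwa:
Ravasen: *wuakemwa > vuakemva > voakemva > voekemve  (by unconditioned shift, vowel merger, vowel merger)
The regular Ravasen reflex would be 'voekemve', but the attested form is 'voakemva'. The correspondence is irregular, so they are not cognates (the Ravasen form has a different source).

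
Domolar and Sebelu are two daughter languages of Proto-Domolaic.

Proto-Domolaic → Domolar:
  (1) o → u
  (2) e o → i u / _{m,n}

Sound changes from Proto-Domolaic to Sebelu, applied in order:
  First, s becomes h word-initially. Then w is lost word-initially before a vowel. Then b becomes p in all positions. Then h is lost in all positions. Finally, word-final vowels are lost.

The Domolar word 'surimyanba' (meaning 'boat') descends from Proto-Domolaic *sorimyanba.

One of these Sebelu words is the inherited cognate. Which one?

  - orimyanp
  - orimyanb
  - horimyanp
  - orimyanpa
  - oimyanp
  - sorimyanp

Sebelu: *sorimyanba > horimyanba > horimyanpa > orimyanpa > orimyanp  (by debuccalisation, unconditioned shift, h-loss, apocope)
Only 'orimyanp' matches the regular Sebelu development of *sorimyanba.

orimyanp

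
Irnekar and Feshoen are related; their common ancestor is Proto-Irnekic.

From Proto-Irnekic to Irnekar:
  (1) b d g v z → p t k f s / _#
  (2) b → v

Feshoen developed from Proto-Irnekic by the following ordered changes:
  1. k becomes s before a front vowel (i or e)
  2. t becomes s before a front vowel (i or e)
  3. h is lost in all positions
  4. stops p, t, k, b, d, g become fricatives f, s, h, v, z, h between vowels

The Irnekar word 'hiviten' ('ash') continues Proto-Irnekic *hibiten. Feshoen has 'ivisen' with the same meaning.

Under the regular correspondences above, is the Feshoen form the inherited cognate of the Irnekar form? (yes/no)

Derive the expected Feshoen reflex of *hibiten:
Feshoen: start from *hibiten.
  rule 1: no change — hibiten
  rule 2 (palatalisation): hibiten → hibisen
  rule 3 (h-loss): hibisen → ibisen
  rule 4 (intervocalic lenition): ibisen → ivisen
  ⇒ Feshoen ivisen
Feshoen 'ivisen' matches the regular reflex exactly, so the pair is cognate.

yes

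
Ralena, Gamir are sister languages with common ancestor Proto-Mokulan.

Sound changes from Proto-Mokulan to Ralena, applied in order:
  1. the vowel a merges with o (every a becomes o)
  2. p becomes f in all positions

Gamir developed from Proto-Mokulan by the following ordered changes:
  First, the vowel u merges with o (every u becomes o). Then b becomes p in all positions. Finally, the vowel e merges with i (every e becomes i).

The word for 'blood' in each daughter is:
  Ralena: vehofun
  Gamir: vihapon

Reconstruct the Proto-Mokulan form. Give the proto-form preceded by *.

Position 5: Ralena has f, Gamir has p. Taking the neighbouring segments as reconstructed: Ralena f could go back to *p or *f; Gamir p could go back to *p or *b — the one source consistent with every daughter is *p.
Position 2: Ralena has e, Gamir has i. Ralena preserves e here (none of its changes turn any other segment into e), so the proto-segment is *e.
Verify the candidate proto-form against each daughter:
Ralena: *vehapun > vehopun > vehofun  (by vowel merger, unconditioned shift)
Gamir: *vehapun
  vehapun → vehapon   [vowel merger]
  vehapon (rule 2 does not apply)
  vehapon → vihapon   [vowel merger]
  giving Gamir vihapon.
No other proto-form is consistent with every reflex, so the reconstruction is *vehapun.

*vehapun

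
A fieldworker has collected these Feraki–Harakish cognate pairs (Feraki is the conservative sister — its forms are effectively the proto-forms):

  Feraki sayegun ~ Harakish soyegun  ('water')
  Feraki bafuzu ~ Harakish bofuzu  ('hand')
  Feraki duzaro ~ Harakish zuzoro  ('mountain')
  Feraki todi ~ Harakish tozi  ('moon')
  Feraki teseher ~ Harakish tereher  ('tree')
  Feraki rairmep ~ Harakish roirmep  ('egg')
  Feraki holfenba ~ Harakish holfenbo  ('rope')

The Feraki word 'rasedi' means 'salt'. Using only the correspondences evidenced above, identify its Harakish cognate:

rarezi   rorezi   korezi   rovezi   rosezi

sayegun ~ soyegun — Feraki a corresponds to Harakish o after a consonant, before a consonant other than r, m, n, p, b, f, v.
teseher ~ tereher — Feraki s corresponds to Harakish r between vowels (before a front vowel).
todi ~ tozi — Feraki d corresponds to Harakish z between vowels (before a front vowel).
Applying these to Feraki 'rasedi':
  rasedi → rosedi   (a→o after a consonant, before a consonant other than r, m, n, p, b, f, v)
  rosedi → roredi   (s→r between vowels (before a front vowel))
  roredi → rorezi   (d→z between vowels (before a front vowel))
So the Harakish cognate is 'rorezi'.

rorezi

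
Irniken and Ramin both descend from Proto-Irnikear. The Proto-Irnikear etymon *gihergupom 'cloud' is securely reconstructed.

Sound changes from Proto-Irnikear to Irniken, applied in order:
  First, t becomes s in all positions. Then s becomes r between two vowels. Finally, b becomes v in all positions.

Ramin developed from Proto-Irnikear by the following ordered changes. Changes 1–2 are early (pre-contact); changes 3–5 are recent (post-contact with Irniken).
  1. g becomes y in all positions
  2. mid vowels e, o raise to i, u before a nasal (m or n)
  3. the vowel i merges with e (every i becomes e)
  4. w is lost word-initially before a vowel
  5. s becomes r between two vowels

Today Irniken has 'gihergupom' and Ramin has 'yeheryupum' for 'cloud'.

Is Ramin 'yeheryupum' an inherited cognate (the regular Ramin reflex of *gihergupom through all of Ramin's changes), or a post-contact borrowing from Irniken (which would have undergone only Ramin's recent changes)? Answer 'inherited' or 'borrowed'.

If inherited, *gihergupom would pass through all of Ramin's changes:
Ramin: *gihergupom > yiheryupom > yiheryupum > yeheryupum  (by unconditioned shift, pre-nasal raising, vowel merger)
If borrowed from Irniken 'gihergupom' after the early changes, it would undergo only the recent ones:
  rule 3 (vowel merger): gihergupom → gehergupom
  rule 4 (glide loss): no change (gehergupom)
  rule 5 (rhotacism): no change (gehergupom)
  ⇒ as a loan: gehergupom
Ramin 'yeheryupum' matches the inherited outcome exactly, so it is an inherited cognate, not a loan.

inherited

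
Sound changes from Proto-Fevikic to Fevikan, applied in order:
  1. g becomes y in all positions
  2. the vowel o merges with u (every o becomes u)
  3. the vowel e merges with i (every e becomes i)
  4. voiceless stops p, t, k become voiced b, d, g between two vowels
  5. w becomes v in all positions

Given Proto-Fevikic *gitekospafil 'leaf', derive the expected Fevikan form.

yidiguspafil

Fevikan: start from *gitekospafil.
  rule 1 (unconditioned shift): gitekospafil → yitekospafil
  rule 2 (vowel merger): yitekospafil → yitekuspafil
  rule 3 (vowel merger): yitekuspafil → yitikuspafil
  rule 4 (intervocalic voicing): yitikuspafil → yidiguspafil
  rule 5: no change — yidiguspafil
  ⇒ Fevikan yidiguspafil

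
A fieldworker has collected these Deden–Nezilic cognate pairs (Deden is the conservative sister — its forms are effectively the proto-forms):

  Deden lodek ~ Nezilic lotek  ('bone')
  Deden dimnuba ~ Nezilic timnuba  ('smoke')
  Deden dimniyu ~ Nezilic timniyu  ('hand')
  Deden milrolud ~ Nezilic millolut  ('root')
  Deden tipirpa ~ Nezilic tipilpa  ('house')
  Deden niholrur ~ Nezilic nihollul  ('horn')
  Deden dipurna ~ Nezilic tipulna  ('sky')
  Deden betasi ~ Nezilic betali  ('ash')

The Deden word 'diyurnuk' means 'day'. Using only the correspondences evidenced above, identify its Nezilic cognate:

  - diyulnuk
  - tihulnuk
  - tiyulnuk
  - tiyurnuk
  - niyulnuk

dimnuba ~ timnuba, dimniyu ~ timniyu — Deden d corresponds to Nezilic t word-initially before a front vowel.
dipurna ~ tipulna — Deden r corresponds to Nezilic l after a vowel, before a nasal.
Applying these to Deden 'diyurnuk':
  diyurnuk → tiyurnuk   (d→t word-initially before a front vowel)
  tiyurnuk → tiyulnuk   (r→l after a vowel, before a nasal)
So the Nezilic cognate is 'tiyulnuk'.

tiyulnuk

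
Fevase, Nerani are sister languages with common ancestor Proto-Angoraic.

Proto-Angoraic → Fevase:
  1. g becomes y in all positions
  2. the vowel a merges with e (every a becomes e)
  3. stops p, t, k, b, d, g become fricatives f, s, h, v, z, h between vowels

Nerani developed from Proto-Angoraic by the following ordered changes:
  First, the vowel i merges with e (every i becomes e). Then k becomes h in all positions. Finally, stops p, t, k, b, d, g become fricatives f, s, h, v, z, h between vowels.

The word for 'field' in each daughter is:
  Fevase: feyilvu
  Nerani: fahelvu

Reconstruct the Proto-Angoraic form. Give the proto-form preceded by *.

*fagilvu

Position 4: Fevase has i, Nerani has e. Fevase preserves i here (none of its changes turn any other segment into i), so the proto-segment is *i.
Position 3: Fevase has y, Nerani has h. Taking the neighbouring segments as reconstructed: Fevase y could go back to *g or *y; Nerani h could go back to *k or *g or *h — the one source consistent with every daughter is *g.
Position 2: Fevase has e, Nerani has a. Nerani preserves a here (none of its changes turn any other segment into a), so the proto-segment is *a.
This points to *fagilvu. Verify forward in each daughter:
Fevase: start from *fagilvu.
  rule 1 (unconditioned shift): fagilvu → fayilvu
  rule 2 (vowel merger): fayilvu → feyilvu
  rule 3: no change — feyilvu
  ⇒ Fevase feyilvu
Nerani: start from *fagilvu.
  rule 1 (vowel merger): fagilvu → fagelvu
  rule 2: no change — fagelvu
  rule 3 (intervocalic lenition): fagelvu → fahelvu
  ⇒ Nerani fahelvu
No other proto-form is consistent with every reflex, so the reconstruction is *fagilvu.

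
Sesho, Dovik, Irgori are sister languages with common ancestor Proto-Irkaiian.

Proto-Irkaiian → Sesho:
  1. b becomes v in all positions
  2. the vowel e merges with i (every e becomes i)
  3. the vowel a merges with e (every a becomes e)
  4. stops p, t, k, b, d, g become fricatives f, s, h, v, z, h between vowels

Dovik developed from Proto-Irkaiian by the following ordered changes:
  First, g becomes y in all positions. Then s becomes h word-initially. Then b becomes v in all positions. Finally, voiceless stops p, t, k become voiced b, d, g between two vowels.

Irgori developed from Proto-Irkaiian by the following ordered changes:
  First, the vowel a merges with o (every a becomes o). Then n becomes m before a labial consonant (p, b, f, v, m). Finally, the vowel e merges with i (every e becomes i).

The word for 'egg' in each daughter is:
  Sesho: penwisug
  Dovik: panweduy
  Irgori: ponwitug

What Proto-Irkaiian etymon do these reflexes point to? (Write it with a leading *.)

Position 2: Sesho has e, Dovik has a, Irgori has o. Dovik preserves a here (none of its changes turn any other segment into a), so the proto-segment is *a.
Position 5: Sesho has i, Dovik has e, Irgori has i. Dovik preserves e here (none of its changes turn any other segment into e), so the proto-segment is *e.
Position 6: Sesho has s, Dovik has d, Irgori has t. Irgori preserves t here (none of its changes turn any other segment into t), so the proto-segment is *t.
Verify the candidate proto-form against each daughter:
Sesho: *panwetug
  panwetug (rule 1 does not apply)
  panwetug → panwitug   [vowel merger]
  panwitug → penwitug   [vowel merger]
  penwitug → penwisug   [intervocalic lenition]
  giving Sesho penwisug.
Dovik: start from *panwetug.
  rule 1 (unconditioned shift): panwetug → panwetuy
  rule 2: no change — panwetuy
  rule 3: no change — panwetuy
  rule 4 (intervocalic voicing): panwetuy → panweduy
  ⇒ Dovik panweduy
Irgori: *panwetug > ponwetug > ponwitug  (by vowel merger, vowel merger)
No other proto-form is consistent with every reflex, so the reconstruction is *panwetug.

*panwetug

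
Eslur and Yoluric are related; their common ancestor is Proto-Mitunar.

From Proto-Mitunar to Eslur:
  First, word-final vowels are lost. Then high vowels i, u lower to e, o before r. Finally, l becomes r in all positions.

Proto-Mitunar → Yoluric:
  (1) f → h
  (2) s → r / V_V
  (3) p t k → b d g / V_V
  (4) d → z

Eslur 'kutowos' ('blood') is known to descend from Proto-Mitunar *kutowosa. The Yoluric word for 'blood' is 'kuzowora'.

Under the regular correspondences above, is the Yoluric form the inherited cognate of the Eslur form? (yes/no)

yes

Derive the expected Yoluric reflex of *kutowosa:
Yoluric: *kutowosa
  kutowosa (rule 1 does not apply)
  kutowosa → kutowora   [rhotacism]
  kutowora → kudowora   [intervocalic voicing]
  kudowora → kuzowora   [unconditioned shift]
  giving Yoluric kuzowora.
Yoluric 'kuzowora' matches the regular reflex exactly, so the pair is cognate.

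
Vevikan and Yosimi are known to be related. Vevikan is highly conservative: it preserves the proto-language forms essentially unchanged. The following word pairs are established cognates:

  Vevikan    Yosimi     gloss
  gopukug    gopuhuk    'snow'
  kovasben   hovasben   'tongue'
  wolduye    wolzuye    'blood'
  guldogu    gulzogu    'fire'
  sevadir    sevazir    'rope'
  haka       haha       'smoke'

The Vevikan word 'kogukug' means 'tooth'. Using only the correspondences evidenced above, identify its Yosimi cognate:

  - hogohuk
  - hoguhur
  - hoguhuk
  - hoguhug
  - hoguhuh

hoguhuk

kovasben ~ hovasben — Vevikan k corresponds to Yosimi h word-initially before a back vowel.
gopukug ~ gopuhuk — Vevikan k corresponds to Yosimi h between vowels (before a back vowel).
gopukug ~ gopuhuk — Vevikan g corresponds to Yosimi k word-finally.
Applying these to Vevikan 'kogukug':
  kogukug → hogukug   (k→h word-initially before a back vowel)
  hogukug → hoguhug   (k→h between vowels (before a back vowel))
  hoguhug → hoguhuk   (g→k word-finally)
So the Yosimi cognate is 'hoguhuk'.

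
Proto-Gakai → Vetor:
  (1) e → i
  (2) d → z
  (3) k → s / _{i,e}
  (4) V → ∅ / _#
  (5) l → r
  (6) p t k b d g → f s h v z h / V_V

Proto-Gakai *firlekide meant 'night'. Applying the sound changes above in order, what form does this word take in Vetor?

Vetor: start from *firlekide.
  rule 1 (vowel merger): firlekide → firlikidi
  rule 2 (unconditioned shift): firlikidi → firlikizi
  rule 3 (palatalisation): firlikizi → firlisizi
  rule 4 (apocope): firlisizi → firlisiz
  rule 5 (unconditioned shift): firlisiz → firrisiz
  rule 6: no change — firrisiz
  ⇒ Vetor firrisiz

firrisiz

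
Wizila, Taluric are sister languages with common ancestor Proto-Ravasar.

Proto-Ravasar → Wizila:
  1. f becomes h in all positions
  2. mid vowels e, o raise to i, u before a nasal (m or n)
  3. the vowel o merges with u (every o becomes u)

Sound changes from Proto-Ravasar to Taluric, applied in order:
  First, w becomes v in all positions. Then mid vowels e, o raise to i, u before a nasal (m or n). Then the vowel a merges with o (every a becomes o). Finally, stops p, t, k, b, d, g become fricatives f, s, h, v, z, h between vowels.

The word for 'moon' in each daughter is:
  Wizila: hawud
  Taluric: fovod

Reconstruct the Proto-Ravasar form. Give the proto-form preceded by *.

Position 4: Wizila has u, Taluric has o. Taking the neighbouring segments as reconstructed: Wizila u could go back to *o or *u; Taluric o could go back to *a or *o — the one source consistent with every daughter is *o.
Position 3: Wizila has w, Taluric has v. Wizila preserves w here (none of its changes turn any other segment into w), so the proto-segment is *w.
Continuing position by position gives *fawod; check it forward:
Wizila: start from *fawod.
  rule 1 (unconditioned shift): fawod → hawod
  rule 2: no change — hawod
  rule 3 (vowel merger): hawod → hawud
  ⇒ Wizila hawud
Taluric: *fawod > favod > fovod  (by unconditioned shift, vowel merger)
Only *fawod yields all of Wizila hawud, Taluric fovod.

*fawod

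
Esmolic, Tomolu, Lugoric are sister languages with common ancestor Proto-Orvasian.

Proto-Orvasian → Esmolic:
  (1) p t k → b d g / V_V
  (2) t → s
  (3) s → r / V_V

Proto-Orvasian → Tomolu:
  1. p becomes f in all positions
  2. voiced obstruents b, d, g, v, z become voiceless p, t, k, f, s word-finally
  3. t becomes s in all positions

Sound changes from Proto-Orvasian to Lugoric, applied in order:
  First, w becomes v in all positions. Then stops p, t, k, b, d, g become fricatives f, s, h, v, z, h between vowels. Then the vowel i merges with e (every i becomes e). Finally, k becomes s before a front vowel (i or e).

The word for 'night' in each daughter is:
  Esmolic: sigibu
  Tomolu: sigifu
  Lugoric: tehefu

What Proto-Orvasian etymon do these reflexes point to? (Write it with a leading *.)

*tigipu

Position 5: Esmolic has b, Tomolu has f, Lugoric has f. Taking the neighbouring segments as reconstructed: Esmolic b could go back to *p or *b; Tomolu f could go back to *p or *f; Lugoric f could go back to *p or *f — the one source consistent with every daughter is *p.
Position 3: Esmolic has g, Tomolu has g, Lugoric has h. Tomolu preserves g here (none of its changes turn any other segment into g), so the proto-segment is *g.
This points to *tigipu. Verify forward in each daughter:
Esmolic: start from *tigipu.
  rule 1 (intervocalic voicing): tigipu → tigibu
  rule 2 (unconditioned shift): tigibu → sigibu
  rule 3: no change — sigibu
  ⇒ Esmolic sigibu
Tomolu: *tigipu > tigifu > sigifu  (by unconditioned shift, unconditioned shift)
Lugoric: start from *tigipu.
  rule 1: no change — tigipu
  rule 2 (intervocalic lenition): tigipu → tihifu
  rule 3 (vowel merger): tihifu → tehefu
  rule 4: no change — tehefu
  ⇒ Lugoric tehefu
*tigipu is the unique common source.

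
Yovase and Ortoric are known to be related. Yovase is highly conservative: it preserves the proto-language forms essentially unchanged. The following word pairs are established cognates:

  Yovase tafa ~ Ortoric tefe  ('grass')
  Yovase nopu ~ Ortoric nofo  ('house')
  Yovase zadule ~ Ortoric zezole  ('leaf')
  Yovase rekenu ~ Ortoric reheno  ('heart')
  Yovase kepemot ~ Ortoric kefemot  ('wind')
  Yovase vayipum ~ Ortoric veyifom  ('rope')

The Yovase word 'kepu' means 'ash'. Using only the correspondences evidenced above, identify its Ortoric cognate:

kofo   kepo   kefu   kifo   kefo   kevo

kefo

nopu ~ nofo, vayipum ~ veyifom — Yovase p corresponds to Ortoric f between vowels (before a back vowel).
nopu ~ nofo, rekenu ~ reheno — Yovase u corresponds to Ortoric o word-finally.
Applying these to Yovase 'kepu':
  kepu → kefu   (p→f between vowels (before a back vowel))
  kefu → kefo   (u→o word-finally)
So the Ortoric cognate is 'kefo'.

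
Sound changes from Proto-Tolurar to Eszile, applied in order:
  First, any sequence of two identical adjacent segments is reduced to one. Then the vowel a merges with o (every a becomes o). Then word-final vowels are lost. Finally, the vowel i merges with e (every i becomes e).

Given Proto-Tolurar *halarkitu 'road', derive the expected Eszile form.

Eszile: start from *halarkitu.
  rule 1: no change — halarkitu
  rule 2 (vowel merger): halarkitu → holorkitu
  rule 3 (apocope): holorkitu → holorkit
  rule 4 (vowel merger): holorkit → holorket
  ⇒ Eszile holorket

holorket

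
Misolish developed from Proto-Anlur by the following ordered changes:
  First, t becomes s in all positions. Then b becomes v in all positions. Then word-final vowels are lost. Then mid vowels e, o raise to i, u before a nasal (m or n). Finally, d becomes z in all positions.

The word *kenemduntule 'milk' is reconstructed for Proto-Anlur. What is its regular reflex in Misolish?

Misolish: start from *kenemduntule.
  rule 1 (unconditioned shift): kenemduntule → kenemdunsule
  rule 2: no change — kenemdunsule
  rule 3 (apocope): kenemdunsule → kenemdunsul
  rule 4 (pre-nasal raising): kenemdunsul → kinimdunsul
  rule 5 (unconditioned shift): kinimdunsul → kinimzunsul
  ⇒ Misolish kinimzunsul

kinimzunsul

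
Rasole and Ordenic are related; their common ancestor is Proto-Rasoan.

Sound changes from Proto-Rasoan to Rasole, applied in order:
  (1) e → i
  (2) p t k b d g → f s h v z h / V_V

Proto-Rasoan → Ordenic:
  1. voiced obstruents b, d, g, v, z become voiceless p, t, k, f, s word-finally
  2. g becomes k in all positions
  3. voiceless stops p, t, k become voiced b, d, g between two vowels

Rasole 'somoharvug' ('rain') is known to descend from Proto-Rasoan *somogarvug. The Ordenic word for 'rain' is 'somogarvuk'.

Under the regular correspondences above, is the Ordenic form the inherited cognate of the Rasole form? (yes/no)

Derive the expected Ordenic reflex of *somogarvug:
Ordenic: *somogarvug > somogarvuk > somokarvuk > somogarvuk  (by final devoicing, unconditioned shift, intervocalic voicing)
Ordenic 'somogarvuk' matches the regular reflex exactly, so the pair is cognate.

yes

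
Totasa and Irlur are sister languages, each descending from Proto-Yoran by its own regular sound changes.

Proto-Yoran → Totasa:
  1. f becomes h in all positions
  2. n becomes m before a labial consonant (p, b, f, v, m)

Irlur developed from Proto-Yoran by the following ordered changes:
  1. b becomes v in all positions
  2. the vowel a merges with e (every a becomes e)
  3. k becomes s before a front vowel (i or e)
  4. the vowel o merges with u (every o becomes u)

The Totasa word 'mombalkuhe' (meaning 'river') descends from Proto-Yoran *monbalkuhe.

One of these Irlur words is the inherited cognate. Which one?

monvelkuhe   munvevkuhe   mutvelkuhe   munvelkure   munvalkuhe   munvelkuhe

munvelkuhe

Irlur: *monbalkuhe > monvalkuhe > monvelkuhe > munvelkuhe  (by unconditioned shift, vowel merger, vowel merger)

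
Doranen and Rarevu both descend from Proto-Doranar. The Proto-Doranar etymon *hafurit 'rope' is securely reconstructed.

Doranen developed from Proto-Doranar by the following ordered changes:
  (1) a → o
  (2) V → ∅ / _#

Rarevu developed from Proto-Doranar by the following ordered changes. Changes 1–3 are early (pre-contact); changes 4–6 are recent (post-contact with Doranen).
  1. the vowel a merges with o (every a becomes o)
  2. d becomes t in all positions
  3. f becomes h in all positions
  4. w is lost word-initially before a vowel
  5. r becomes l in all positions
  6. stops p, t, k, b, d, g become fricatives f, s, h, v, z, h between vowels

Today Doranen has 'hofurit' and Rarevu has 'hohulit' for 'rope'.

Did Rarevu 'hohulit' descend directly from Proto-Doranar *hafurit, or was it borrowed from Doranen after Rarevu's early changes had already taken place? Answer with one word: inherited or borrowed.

If inherited, *hafurit would pass through all of Rarevu's changes:
Rarevu: *hafurit > hofurit > hohurit > hohulit  (by vowel merger, unconditioned shift, unconditioned shift)
If borrowed from Doranen 'hofurit' after the early changes, it would undergo only the recent ones:
  rule 4 (glide loss): no change (hofurit)
  rule 5 (unconditioned shift): hofurit → hofulit
  rule 6 (intervocalic lenition): no change (hofulit)
  ⇒ as a loan: hofulit
Rarevu 'hohulit' matches the inherited outcome exactly, so it is an inherited cognate, not a loan.

inherited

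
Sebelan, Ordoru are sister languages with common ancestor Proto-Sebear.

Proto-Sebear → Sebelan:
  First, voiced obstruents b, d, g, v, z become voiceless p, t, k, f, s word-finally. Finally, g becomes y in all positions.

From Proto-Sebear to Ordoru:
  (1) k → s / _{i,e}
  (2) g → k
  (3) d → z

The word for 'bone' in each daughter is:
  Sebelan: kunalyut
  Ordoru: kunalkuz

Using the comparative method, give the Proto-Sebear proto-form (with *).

Position 6: Sebelan has y, Ordoru has k. Taking the neighbouring segments as reconstructed: Sebelan y could go back to *g or *y; Ordoru k could go back to *k or *g — the one source consistent with every daughter is *g.
Position 8: Sebelan has t, Ordoru has z. Taking the neighbouring segments as reconstructed: Sebelan t could go back to *t or *d; Ordoru z could go back to *d or *z — the one source consistent with every daughter is *d.
Continuing position by position gives *kunalgud; check it forward:
Sebelan: *kunalgud
  kunalgud → kunalgut   [final devoicing]
  kunalgut → kunalyut   [unconditioned shift]
  giving Sebelan kunalyut.
Ordoru: start from *kunalgud.
  rule 1: no change — kunalgud
  rule 2 (unconditioned shift): kunalgud → kunalkud
  rule 3 (unconditioned shift): kunalkud → kunalkuz
  ⇒ Ordoru kunalkuz
Only *kunalgud yields all of Sebelan kunalyut, Ordoru kunalkuz.

*kunalgud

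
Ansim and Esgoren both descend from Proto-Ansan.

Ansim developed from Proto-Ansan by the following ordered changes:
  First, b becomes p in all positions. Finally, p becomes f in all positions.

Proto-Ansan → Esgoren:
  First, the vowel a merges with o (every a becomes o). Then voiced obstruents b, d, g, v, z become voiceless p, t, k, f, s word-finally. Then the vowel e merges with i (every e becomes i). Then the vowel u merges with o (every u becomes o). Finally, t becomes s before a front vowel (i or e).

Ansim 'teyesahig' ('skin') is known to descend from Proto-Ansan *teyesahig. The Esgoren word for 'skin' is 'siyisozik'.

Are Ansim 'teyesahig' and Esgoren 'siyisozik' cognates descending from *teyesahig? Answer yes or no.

Derive the expected Esgoren reflex of *teyesahig:
Esgoren: *teyesahig
  teyesahig → teyesohig   [vowel merger]
  teyesohig → teyesohik   [final devoicing]
  teyesohik → tiyisohik   [vowel merger]
  tiyisohik (rule 4 does not apply)
  tiyisohik → siyisohik   [palatalisation]
  giving Esgoren siyisohik.
The regular Esgoren reflex would be 'siyisohik', but the attested form is 'siyisozik'. The correspondence is irregular, so they are not cognates (the Esgoren form has a different source).

no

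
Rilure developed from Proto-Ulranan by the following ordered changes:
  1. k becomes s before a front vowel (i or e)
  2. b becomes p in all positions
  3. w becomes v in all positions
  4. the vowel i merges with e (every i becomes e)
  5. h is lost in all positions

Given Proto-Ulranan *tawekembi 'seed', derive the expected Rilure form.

Rilure: *tawekembi > tawesembi > tawesempi > tavesempi > tavesempe  (by palatalisation, unconditioned shift, unconditioned shift, vowel merger)

tavesempe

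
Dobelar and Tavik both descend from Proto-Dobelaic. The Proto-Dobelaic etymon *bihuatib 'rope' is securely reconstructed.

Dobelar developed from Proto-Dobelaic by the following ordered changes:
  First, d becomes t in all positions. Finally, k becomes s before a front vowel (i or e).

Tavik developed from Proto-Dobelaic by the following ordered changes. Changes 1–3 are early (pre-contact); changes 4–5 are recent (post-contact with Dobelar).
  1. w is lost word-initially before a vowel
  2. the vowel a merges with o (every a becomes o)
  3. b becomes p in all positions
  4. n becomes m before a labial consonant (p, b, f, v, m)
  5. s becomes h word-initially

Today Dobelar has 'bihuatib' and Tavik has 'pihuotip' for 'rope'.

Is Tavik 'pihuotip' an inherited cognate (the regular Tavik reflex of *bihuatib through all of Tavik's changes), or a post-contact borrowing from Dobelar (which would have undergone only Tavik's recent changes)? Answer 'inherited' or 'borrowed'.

inherited

If inherited, *bihuatib would pass through all of Tavik's changes:
Tavik: *bihuatib > bihuotib > pihuotip  (by vowel merger, unconditioned shift)
If borrowed from Dobelar 'bihuatib' after the early changes, it would undergo only the recent ones:
  rule 4 (nasal place assimilation): no change (bihuatib)
  rule 5 (debuccalisation): no change (bihuatib)
  ⇒ as a loan: bihuatib
Tavik 'pihuotip' matches the inherited outcome exactly, so it is an inherited cognate, not a loan.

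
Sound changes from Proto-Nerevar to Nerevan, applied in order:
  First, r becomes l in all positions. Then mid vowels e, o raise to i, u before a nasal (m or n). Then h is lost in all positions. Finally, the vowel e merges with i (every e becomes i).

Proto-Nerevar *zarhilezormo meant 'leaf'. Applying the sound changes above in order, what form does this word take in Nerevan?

zalilizolmo

Nerevan: *zarhilezormo > zalhilezolmo > zalilezolmo > zalilizolmo  (by unconditioned shift, h-loss, vowel merger)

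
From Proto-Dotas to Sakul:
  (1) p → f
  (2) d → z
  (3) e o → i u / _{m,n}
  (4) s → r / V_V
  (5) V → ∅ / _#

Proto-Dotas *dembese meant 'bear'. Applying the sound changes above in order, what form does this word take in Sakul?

Sakul: *dembese > zembese > zimbese > zimbere > zimber  (by unconditioned shift, pre-nasal raising, rhotacism, apocope)

zimber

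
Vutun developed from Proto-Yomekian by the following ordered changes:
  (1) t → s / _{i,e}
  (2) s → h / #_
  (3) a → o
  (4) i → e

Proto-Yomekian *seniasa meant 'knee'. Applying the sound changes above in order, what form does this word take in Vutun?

Vutun: start from *seniasa.
  rule 1: no change — seniasa
  rule 2 (debuccalisation): seniasa → heniasa
  rule 3 (vowel merger): heniasa → henioso
  rule 4 (vowel merger): henioso → heneoso
  ⇒ Vutun heneoso

heneoso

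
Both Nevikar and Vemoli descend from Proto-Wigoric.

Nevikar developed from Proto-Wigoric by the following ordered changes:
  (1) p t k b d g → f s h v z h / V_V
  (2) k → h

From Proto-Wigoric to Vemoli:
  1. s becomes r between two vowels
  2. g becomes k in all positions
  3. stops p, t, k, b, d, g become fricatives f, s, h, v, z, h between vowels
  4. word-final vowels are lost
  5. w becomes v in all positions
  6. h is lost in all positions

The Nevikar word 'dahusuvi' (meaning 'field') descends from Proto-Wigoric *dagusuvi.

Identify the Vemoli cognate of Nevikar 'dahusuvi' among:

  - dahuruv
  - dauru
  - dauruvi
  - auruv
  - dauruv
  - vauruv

Vemoli: *dagusuvi
  dagusuvi → daguruvi   [rhotacism]
  daguruvi → dakuruvi   [unconditioned shift]
  dakuruvi → dahuruvi   [intervocalic lenition]
  dahuruvi → dahuruv   [apocope]
  dahuruv (rule 5 does not apply)
  dahuruv → dauruv   [h-loss]
  giving Vemoli dauruv.
Among the options, 'dauruv' alone shows every Vemoli change applied in order.

dauruv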